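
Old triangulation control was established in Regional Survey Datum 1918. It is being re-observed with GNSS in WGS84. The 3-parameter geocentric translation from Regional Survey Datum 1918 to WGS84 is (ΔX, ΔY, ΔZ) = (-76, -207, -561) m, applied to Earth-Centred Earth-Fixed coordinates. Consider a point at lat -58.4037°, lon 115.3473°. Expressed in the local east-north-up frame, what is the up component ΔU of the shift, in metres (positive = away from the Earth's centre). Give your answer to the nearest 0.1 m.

At φ = -58.4037°, λ = 115.3473°: sin φ = -0.851761, cos φ = 0.523931, sin λ = 0.903729, cos λ = -0.428104.
ΔU = cos φ cos λ·ΔX + cos φ sin λ·ΔY + sin φ·ΔZ = (0.523931)(-0.428104)(-76) + (0.523931)(0.903729)(-207) + (-0.851761)(-561) = 396.87 m.

ΔU = 396.9 m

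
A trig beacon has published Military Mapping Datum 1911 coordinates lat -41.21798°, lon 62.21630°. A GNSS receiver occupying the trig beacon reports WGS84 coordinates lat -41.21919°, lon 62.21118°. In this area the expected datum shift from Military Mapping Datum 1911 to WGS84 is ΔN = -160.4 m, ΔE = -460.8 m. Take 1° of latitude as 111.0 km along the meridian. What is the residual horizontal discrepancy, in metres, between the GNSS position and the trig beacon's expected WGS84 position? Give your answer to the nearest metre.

42 m

Observed coordinate differences: Δφ = -0.00121°, Δλ = -0.00512°.
Converting to metres (1° lat = 111000 m, cos φ = 0.752208): observed ΔN = -134.3 m, observed ΔE = -427.5 m.
Subtracting the expected shift leaves a residual of -134.3 − (-160.4) = 26.1 m north and -427.5 − (-460.8) = 33.3 m east.
Residual distance = √(26.1² + 33.3²) = 42.3 m.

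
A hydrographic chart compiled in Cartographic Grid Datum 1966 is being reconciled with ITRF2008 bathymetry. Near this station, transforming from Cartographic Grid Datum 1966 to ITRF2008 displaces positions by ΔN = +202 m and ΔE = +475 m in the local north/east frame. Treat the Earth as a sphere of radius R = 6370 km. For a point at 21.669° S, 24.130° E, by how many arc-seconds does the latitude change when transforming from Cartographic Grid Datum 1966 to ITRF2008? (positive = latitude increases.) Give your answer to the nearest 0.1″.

Δφ = 6.5″

On a sphere of radius R, 1 rad of latitude = R, so Δφ = ΔN / R = 202.0 / 6370000 = 3.1711e-05 rad = 6.541″.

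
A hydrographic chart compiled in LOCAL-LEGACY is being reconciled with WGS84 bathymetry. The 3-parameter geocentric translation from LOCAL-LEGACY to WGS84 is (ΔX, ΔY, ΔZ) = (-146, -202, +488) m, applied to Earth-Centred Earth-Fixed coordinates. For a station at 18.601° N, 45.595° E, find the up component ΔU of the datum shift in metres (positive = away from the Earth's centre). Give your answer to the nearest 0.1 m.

The local up (radial) axis is (cos φ cos λ, cos φ sin λ, sin φ), giving ΔU = -96.823 − 136.773 + 155.660 = -77.94 m.

ΔU = -77.9 m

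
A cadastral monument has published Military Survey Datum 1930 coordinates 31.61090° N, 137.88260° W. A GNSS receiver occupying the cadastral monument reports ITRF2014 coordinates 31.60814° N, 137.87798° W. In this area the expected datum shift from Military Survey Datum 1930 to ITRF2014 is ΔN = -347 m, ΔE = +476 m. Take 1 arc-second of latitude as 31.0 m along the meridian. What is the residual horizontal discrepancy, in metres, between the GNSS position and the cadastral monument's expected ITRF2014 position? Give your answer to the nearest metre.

54 m

Observed coordinate differences: Δφ = -0.00276°, Δλ = +0.00462°.
Converting to metres (1° lat = 111600 m, cos φ = 0.851627): observed ΔN = -308.0 m, observed ΔE = 439.1 m.
Subtracting the expected shift leaves a residual of -308.0 − (-347) = 39.0 m north and 439.1 − (476) = -36.9 m east.
Residual distance = √(39.0² + (-36.9)²) = 53.7 m.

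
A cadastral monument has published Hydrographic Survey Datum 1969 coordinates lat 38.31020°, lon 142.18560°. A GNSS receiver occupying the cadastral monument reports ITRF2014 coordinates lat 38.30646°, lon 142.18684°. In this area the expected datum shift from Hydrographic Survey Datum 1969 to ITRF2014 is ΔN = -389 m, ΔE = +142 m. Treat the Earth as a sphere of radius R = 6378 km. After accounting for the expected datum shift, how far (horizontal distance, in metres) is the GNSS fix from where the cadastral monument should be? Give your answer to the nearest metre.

43 m

Observed coordinate differences: Δφ = -0.00374°, Δλ = +0.00124°.
Converting to metres (1° lat = 111317 m, cos φ = 0.784666): observed ΔN = -416.3 m, observed ΔE = 108.3 m.
Subtracting the expected shift leaves a residual of -416.3 − (-389) = -27.3 m north and 108.3 − (142) = -33.7 m east.
Residual distance = √((-27.3)² + (-33.7)²) = 43.4 m.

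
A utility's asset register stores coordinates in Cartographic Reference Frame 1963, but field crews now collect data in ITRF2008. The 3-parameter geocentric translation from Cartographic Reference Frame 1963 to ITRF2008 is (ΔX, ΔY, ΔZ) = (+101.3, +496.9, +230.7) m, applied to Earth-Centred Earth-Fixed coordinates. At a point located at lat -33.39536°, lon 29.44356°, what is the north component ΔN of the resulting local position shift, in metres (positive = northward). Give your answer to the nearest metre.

ΔN = 376 m

At φ = -33.39536°, λ = 29.44356°: sin φ = -0.550413, cos φ = 0.834892, sin λ = 0.491566, cos λ = 0.870840.
ΔN = −sin φ cos λ·ΔX − sin φ sin λ·ΔY + cos φ·ΔZ = −(-0.550413)(0.870840)(101.3) − (-0.550413)(0.491566)(496.9) + (0.834892)(230.7) = 375.61 m.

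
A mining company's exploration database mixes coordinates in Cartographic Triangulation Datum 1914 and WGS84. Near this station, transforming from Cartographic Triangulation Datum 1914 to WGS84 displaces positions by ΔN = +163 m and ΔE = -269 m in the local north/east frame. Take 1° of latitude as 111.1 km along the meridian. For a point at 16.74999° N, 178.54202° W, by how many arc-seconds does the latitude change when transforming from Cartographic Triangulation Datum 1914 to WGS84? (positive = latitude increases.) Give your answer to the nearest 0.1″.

Δφ = 5.3″

1° of latitude = 111.1 km, so Δφ = 163.0 / 111100 = 0.0014671° = 5.282″.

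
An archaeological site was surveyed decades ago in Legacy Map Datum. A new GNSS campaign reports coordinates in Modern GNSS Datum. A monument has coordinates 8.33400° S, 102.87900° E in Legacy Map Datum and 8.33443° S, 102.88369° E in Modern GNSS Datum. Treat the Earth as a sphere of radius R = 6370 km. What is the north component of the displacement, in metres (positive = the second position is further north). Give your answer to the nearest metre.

Δφ = -8.33443° − -8.33400° = -0.00043°; Δλ = 102.88369° − 102.87900° = +0.00469°.
1° along a meridian = πR/180 = 111177 m.
ΔN = Δφ × 111177 = -47.8 m; ΔE = Δλ × 111177 × cos(-8.33400°) = +0.00469 × 111177 × 0.989440 = 515.9 m.

ΔN = -48 m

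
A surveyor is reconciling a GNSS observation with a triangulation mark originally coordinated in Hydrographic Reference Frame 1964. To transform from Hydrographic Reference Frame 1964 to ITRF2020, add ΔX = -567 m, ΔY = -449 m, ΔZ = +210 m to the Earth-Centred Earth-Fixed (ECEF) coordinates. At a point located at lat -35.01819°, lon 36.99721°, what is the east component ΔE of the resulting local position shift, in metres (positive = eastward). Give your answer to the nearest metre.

The local east axis at (φ, λ) is (−sin λ, cos λ, 0), so ΔE = −sin(36.99721°)·(-567) + cos(36.99721°)·(-449) = -17.39 m.

ΔE = -17 m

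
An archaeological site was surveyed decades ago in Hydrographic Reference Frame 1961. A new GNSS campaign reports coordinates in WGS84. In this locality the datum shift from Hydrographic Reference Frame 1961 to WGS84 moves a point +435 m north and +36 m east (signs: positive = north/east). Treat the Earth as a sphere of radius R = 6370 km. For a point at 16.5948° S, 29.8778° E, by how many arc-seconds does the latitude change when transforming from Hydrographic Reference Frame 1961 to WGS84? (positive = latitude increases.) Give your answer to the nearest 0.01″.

On a sphere of radius R, 1 rad of latitude = R, so Δφ = ΔN / R = 435.0 / 6370000 = 6.8289e-05 rad = 14.086″.

Δφ = 14.09″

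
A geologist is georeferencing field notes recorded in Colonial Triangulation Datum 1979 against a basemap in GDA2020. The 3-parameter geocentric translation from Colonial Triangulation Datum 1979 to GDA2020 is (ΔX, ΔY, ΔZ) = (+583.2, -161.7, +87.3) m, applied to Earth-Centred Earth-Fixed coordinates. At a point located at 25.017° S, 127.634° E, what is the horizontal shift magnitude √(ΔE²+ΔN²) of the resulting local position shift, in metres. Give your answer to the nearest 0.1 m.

384.2 m

The local east axis at (φ, λ) is (−sin λ, cos λ, 0), so ΔE = −sin(127.634°)·583.2 + cos(127.634°)·(-161.7) = -363.12 m.
The local north axis is (−sin φ cos λ, −sin φ sin λ, cos φ), giving ΔN = -150.595 − 54.153 + 79.110 = -125.64 m.
Horizontal magnitude = √(ΔE² + ΔN²) = √((-363.12)² + (-125.64)²) = 384.24 m.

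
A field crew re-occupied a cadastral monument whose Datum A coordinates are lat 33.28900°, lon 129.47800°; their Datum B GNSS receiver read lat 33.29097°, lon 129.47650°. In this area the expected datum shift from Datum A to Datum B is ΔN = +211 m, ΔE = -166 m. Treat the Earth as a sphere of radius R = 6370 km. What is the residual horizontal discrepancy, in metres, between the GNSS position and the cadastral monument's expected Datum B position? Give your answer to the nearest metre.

28 m

Observed coordinate differences: Δφ = +0.00197°, Δλ = -0.00150°.
Converting to metres (1° lat = 111177 m, cos φ = 0.835913): observed ΔN = 219.0 m, observed ΔE = -139.4 m.
Subtracting the expected shift leaves a residual of 219.0 − (211) = 8.0 m north and -139.4 − (-166) = 26.6 m east.
Residual distance = √(8.0² + 26.6²) = 27.8 m.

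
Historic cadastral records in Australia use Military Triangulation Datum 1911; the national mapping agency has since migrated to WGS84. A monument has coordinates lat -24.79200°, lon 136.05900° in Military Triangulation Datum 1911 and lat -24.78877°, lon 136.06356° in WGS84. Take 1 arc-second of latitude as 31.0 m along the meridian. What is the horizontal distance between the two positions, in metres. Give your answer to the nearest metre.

586 m

Δφ = -24.78877° − -24.79200° = +0.00323°; Δλ = 136.06356° − 136.05900° = +0.00456°.
1° of latitude = 3600 × 31.00 = 111600 m.
ΔN = Δφ × 111600 = 360.5 m; ΔE = Δλ × 111600 × cos(-24.79200°) = +0.00456 × 111600 × 0.907836 = 462.0 m.
Distance = √(ΔE² + ΔN²) = √(462.0² + 360.5²) = 586.0 m.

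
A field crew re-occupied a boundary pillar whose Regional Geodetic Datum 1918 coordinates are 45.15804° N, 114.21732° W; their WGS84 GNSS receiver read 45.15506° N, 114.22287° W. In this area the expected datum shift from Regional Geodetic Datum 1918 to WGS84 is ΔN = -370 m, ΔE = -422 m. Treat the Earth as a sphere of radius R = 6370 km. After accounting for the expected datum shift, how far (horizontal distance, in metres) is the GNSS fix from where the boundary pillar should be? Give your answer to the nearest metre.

41 m

Observed coordinate differences: Δφ = -0.00298°, Δλ = -0.00555°.
Converting to metres (1° lat = 111177 m, cos φ = 0.705154): observed ΔN = -331.3 m, observed ΔE = -435.1 m.
Subtracting the expected shift leaves a residual of -331.3 − (-370) = 38.7 m north and -435.1 − (-422) = -13.1 m east.
Residual distance = √(38.7² + (-13.1)²) = 40.9 m.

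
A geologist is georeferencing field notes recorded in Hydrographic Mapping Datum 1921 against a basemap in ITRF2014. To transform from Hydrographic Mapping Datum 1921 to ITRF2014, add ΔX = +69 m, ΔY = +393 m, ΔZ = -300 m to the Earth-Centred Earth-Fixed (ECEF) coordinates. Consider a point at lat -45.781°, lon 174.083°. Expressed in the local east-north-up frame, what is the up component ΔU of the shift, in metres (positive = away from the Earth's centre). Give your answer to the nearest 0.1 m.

The local up (radial) axis is (cos φ cos λ, cos φ sin λ, sin φ), giving ΔU = -47.864 + 28.254 + 215.004 = 195.39 m.

ΔU = 195.4 m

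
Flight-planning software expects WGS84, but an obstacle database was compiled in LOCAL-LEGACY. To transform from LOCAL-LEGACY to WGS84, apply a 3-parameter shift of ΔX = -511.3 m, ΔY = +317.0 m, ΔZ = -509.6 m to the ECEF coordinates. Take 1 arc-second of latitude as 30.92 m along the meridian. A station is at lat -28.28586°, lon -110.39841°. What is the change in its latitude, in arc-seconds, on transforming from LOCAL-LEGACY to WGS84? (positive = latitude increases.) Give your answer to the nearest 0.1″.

sin φ = -0.473871, cos φ = 0.880594, sin λ = -0.937292, cos λ = -0.348546.
North component: ΔN = −sin φ cos λ·ΔX − sin φ sin λ·ΔY + cos φ·ΔZ = −(-0.473871)(-0.348546)(-511.3) − (-0.473871)(-0.937292)(317.0) + (0.880594)(-509.6) = -505.10 m.
1° of latitude spans 3600 × 30.92 = 111312 m, so Δφ = -505.10 / 111312 × 3600 = -16.336″.

Δφ = -16.3″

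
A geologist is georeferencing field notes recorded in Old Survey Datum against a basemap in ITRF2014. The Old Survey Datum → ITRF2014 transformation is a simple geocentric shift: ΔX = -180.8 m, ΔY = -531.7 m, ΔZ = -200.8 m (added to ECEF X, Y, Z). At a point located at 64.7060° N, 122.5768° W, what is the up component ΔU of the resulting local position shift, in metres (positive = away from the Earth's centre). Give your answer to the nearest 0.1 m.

At φ = 64.7060°, λ = -122.5768°: sin φ = 0.904127, cos φ = 0.427263, sin λ = -0.842670, cos λ = -0.538430.
ΔU = cos φ cos λ·ΔX + cos φ sin λ·ΔY + sin φ·ΔZ = (0.427263)(-0.538430)(-180.8) + (0.427263)(-0.842670)(-531.7) + (0.904127)(-200.8) = 51.48 m.

ΔU = 51.5 m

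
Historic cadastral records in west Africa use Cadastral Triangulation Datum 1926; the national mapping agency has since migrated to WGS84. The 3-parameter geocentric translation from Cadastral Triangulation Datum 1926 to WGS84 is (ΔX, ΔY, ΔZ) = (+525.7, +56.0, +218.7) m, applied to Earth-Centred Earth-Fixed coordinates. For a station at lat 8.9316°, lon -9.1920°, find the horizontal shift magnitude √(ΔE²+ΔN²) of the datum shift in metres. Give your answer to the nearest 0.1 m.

The local east axis at (φ, λ) is (−sin λ, cos λ, 0), so ΔE = −sin(-9.1920°)·525.7 + cos(-9.1920°)·56.0 = 139.26 m.
The local north axis is (−sin φ cos λ, −sin φ sin λ, cos φ), giving ΔN = -80.570 + 1.389 + 216.048 = 136.87 m.
Horizontal magnitude = √(ΔE² + ΔN²) = √(139.26² + 136.87²) = 195.26 m.

195.3 m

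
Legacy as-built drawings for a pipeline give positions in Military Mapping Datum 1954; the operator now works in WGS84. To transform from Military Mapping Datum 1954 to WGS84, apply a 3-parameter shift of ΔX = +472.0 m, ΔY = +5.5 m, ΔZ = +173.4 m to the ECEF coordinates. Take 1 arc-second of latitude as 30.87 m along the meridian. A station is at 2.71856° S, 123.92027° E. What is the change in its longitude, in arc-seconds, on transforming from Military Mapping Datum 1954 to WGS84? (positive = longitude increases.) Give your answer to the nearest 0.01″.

sin φ = -0.047430, cos φ = 0.998875, sin λ = 0.829815, cos λ = -0.558039.
East component: ΔE = −sin λ·ΔX + cos λ·ΔY = −(0.829815)(472.0) + (-0.558039)(5.5) = -394.74 m.
1° of latitude spans 3600 × 30.87 = 111132 m; at latitude φ, 1° of longitude spans that × cos φ = 111006.9 m, so Δλ = -394.74 / 111006.9 × 3600 = -12.802″.

Δλ = -12.80″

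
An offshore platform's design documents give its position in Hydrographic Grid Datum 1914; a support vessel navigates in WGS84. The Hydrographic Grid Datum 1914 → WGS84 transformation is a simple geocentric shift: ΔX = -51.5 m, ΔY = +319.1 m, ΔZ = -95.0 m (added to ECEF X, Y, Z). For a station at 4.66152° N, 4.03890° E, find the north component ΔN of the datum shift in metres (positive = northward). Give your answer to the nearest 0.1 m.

ΔN = -92.3 m

The local north axis is (−sin φ cos λ, −sin φ sin λ, cos φ), giving ΔN = 4.175 − 1.827 − 94.686 = -92.34 m.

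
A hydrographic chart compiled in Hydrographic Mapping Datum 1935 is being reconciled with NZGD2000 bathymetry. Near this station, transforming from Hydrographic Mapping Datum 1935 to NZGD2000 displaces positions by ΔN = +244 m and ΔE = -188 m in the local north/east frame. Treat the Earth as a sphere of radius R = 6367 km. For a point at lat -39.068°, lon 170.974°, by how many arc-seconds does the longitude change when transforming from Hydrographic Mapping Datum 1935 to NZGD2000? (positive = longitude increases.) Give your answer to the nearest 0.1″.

Δλ = -7.8″

At latitude -39.068°, cos φ = 0.776399.
One radian of longitude at latitude φ spans R cos φ, so Δλ = ΔE / (R cos φ) = -188.0 / (6367000 × 0.776399) = -3.8031e-05 rad = -7.844″.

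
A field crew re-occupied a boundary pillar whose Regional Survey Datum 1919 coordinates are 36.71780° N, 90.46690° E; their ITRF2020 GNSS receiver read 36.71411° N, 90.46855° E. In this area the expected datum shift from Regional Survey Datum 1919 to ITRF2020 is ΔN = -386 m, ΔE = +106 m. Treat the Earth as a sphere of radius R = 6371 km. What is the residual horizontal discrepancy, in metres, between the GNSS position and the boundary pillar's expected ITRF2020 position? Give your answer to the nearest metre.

Observed coordinate differences: Δφ = -0.00369°, Δλ = +0.00165°.
Converting to metres (1° lat = 111195 m, cos φ = 0.801590): observed ΔN = -410.3 m, observed ΔE = 147.1 m.
Subtracting the expected shift leaves a residual of -410.3 − (-386) = -24.3 m north and 147.1 − (106) = 41.1 m east.
Residual distance = √((-24.3)² + 41.1²) = 47.7 m.

48 m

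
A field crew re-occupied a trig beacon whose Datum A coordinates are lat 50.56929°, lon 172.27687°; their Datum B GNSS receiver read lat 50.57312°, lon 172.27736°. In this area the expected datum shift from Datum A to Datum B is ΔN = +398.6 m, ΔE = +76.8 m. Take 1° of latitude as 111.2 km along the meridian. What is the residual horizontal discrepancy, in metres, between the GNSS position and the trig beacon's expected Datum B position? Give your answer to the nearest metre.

50 m

Observed coordinate differences: Δφ = +0.00383°, Δλ = +0.00049°.
Converting to metres (1° lat = 111200 m, cos φ = 0.635145): observed ΔN = 425.9 m, observed ΔE = 34.6 m.
Subtracting the expected shift leaves a residual of 425.9 − (398.6) = 27.3 m north and 34.6 − (76.8) = -42.2 m east.
Residual distance = √(27.3² + (-42.2)²) = 50.3 m.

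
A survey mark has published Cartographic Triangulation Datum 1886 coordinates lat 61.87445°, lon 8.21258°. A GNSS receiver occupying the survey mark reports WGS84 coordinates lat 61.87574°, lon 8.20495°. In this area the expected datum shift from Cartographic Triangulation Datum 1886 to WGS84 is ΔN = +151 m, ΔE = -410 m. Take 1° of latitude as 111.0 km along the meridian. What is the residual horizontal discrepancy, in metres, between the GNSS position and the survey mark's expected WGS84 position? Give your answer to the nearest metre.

Observed coordinate differences: Δφ = +0.00129°, Δλ = -0.00763°.
Converting to metres (1° lat = 111000 m, cos φ = 0.471405): observed ΔN = 143.2 m, observed ΔE = -399.2 m.
Subtracting the expected shift leaves a residual of 143.2 − (151) = -7.8 m north and -399.2 − (-410) = 10.8 m east.
Residual distance = √((-7.8)² + 10.8²) = 13.3 m.

13 m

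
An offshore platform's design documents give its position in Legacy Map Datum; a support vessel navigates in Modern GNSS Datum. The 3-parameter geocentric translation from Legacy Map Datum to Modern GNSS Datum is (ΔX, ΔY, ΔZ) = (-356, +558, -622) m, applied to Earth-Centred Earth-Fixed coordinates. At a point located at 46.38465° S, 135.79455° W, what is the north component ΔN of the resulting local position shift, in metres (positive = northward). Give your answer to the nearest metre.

The local north axis is (−sin φ cos λ, −sin φ sin λ, cos φ), giving ΔN = 184.759 − 281.672 − 429.064 = -525.98 m.

ΔN = -526 m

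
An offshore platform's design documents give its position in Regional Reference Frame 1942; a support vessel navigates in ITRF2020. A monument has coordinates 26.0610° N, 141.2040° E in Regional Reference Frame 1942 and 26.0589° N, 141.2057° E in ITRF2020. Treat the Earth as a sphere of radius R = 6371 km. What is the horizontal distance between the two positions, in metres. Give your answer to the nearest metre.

289 m

Δφ = 26.0589° − 26.0610° = -0.0021°; Δλ = 141.2057° − 141.2040° = +0.0017°.
1° along a meridian = πR/180 = 111195 m.
ΔN = Δφ × 111195 = -233.5 m; ΔE = Δλ × 111195 × cos(26.0610°) = +0.0017 × 111195 × 0.898327 = 169.8 m.
Distance = √(ΔE² + ΔN²) = √(169.8² + (-233.5)²) = 288.7 m.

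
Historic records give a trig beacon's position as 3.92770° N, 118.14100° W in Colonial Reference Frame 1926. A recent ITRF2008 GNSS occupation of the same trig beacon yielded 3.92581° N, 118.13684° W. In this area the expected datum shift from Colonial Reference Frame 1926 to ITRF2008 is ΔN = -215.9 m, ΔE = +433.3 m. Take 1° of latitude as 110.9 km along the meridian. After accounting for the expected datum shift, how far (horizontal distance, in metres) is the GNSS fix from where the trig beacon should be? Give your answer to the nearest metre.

Observed coordinate differences: Δφ = -0.00189°, Δλ = +0.00416°.
Converting to metres (1° lat = 110900 m, cos φ = 0.997651): observed ΔN = -209.6 m, observed ΔE = 460.3 m.
Subtracting the expected shift leaves a residual of -209.6 − (-215.9) = 6.3 m north and 460.3 − (433.3) = 27.0 m east.
Residual distance = √(6.3² + 27.0²) = 27.7 m.

28 m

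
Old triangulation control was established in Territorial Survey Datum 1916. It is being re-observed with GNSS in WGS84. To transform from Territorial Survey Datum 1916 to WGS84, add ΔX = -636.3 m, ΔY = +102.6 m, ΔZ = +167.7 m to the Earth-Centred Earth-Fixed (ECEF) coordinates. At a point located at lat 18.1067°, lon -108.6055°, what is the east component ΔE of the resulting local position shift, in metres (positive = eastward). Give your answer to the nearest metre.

ΔE = -636 m

At φ = 18.1067°, λ = -108.6055°: sin φ = 0.310788, cos φ = 0.950479, sin λ = -0.947738, cos λ = -0.319050.
ΔE = −sin λ·ΔX + cos λ·ΔY = −(-0.947738)·(-636.3) + (-0.319050)·(102.6) = -635.78 m.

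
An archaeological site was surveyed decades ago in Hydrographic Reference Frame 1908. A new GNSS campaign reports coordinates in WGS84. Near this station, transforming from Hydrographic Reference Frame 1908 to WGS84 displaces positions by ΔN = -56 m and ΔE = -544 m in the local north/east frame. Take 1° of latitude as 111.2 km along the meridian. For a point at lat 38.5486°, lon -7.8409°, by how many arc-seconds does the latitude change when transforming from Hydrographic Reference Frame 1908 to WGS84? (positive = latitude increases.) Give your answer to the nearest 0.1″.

Δφ = -1.8″

1° of latitude = 111.2 km, so Δφ = -56.0 / 111200 = -0.0005036° = -1.813″.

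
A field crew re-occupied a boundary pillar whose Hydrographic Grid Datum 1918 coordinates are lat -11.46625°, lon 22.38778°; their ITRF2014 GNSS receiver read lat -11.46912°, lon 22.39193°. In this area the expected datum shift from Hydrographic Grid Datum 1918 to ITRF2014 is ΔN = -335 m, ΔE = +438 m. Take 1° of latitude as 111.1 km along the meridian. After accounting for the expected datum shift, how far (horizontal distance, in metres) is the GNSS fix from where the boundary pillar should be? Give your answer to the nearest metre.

21 m

Observed coordinate differences: Δφ = -0.00287°, Δλ = +0.00415°.
Converting to metres (1° lat = 111100 m, cos φ = 0.980042): observed ΔN = -318.9 m, observed ΔE = 451.9 m.
Subtracting the expected shift leaves a residual of -318.9 − (-335) = 16.1 m north and 451.9 − (438) = 13.9 m east.
Residual distance = √(16.1² + 13.9²) = 21.3 m.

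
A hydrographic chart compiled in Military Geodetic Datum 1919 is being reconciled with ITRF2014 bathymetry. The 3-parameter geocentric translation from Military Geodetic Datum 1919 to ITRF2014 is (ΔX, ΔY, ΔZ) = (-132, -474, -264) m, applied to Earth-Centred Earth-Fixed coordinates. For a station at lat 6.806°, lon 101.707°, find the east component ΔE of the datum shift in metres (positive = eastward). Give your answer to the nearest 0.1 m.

ΔE = 225.4 m

At φ = 6.806°, λ = 101.707°: sin φ = 0.118508, cos φ = 0.992953, sin λ = 0.979198, cos λ = -0.202907.
ΔE = −sin λ·ΔX + cos λ·ΔY = −(0.979198)·(-132) + (-0.202907)·(-474) = 225.43 m.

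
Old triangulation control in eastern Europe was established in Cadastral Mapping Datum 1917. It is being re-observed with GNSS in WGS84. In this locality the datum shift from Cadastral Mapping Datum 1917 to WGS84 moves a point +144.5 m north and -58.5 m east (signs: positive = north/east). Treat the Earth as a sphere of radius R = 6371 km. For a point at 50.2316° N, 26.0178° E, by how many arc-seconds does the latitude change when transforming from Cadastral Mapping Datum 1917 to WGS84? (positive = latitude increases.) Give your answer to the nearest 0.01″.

On a sphere of radius R, 1 rad of latitude = R, so Δφ = ΔN / R = 144.5 / 6371000 = 2.2681e-05 rad = 4.678″.

Δφ = 4.68″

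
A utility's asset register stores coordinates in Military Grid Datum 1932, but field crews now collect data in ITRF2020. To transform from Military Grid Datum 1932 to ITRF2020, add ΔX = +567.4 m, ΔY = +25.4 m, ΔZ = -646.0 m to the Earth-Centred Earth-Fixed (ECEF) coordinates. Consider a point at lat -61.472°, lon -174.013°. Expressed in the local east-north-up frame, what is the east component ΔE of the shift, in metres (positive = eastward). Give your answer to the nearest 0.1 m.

The local east axis at (φ, λ) is (−sin λ, cos λ, 0), so ΔE = −sin(-174.013°)·567.4 + cos(-174.013°)·25.4 = 33.92 m.

ΔE = 33.9 m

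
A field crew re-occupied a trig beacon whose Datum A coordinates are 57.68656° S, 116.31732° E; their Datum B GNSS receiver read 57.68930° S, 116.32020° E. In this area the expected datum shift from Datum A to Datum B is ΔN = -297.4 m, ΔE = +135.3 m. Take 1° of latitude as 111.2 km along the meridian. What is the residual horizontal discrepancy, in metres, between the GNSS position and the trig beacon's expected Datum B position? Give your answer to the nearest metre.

37 m

Observed coordinate differences: Δφ = -0.00274°, Δλ = +0.00288°.
Converting to metres (1° lat = 111200 m, cos φ = 0.534551): observed ΔN = -304.7 m, observed ΔE = 171.2 m.
Subtracting the expected shift leaves a residual of -304.7 − (-297.4) = -7.3 m north and 171.2 − (135.3) = 35.9 m east.
Residual distance = √((-7.3)² + 35.9²) = 36.6 m.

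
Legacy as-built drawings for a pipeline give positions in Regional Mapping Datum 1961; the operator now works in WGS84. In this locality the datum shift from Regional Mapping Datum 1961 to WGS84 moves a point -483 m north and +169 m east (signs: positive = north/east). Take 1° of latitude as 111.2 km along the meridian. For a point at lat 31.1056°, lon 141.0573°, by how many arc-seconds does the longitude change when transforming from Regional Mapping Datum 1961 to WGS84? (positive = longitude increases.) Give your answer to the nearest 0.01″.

At latitude 31.1056°, cos φ = 0.856217.
1° of longitude at this latitude = 111.2 × cos φ = 95.21 km, so Δλ = 169.0 / 95211.3 = 0.0017750° = 6.390″.

Δλ = 6.39″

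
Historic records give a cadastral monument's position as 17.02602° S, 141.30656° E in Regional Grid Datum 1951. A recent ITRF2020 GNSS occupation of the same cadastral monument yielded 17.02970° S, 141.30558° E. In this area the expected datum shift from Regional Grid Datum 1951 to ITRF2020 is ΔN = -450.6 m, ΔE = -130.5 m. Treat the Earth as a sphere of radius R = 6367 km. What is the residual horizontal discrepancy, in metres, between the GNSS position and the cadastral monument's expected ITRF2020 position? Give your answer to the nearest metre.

49 m

Observed coordinate differences: Δφ = -0.00368°, Δλ = -0.00098°.
Converting to metres (1° lat = 111125 m, cos φ = 0.956172): observed ΔN = -408.9 m, observed ΔE = -104.1 m.
Subtracting the expected shift leaves a residual of -408.9 − (-450.6) = 41.7 m north and -104.1 − (-130.5) = 26.4 m east.
Residual distance = √(41.7² + 26.4²) = 49.3 m.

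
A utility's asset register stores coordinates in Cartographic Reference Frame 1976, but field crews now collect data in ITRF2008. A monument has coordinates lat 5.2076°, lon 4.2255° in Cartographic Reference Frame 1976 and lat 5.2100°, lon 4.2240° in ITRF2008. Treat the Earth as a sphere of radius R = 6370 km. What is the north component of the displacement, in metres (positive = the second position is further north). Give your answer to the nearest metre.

Δφ = 5.2100° − 5.2076° = +0.0024°; Δλ = 4.2240° − 4.2255° = -0.0015°.
1° along a meridian = πR/180 = 111177 m.
ΔN = Δφ × 111177 = 266.8 m; ΔE = Δλ × 111177 × cos(5.2076°) = -0.0015 × 111177 × 0.995872 = -166.1 m.

ΔN = 267 m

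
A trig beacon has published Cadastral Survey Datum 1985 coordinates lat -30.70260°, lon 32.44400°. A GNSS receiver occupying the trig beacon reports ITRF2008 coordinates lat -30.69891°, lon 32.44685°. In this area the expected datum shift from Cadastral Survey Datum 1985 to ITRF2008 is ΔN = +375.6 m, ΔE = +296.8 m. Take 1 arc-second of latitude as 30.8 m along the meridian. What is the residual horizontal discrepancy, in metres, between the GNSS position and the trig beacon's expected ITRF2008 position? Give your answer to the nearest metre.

Observed coordinate differences: Δφ = +0.00369°, Δλ = +0.00285°.
Converting to metres (1° lat = 110880 m, cos φ = 0.859829): observed ΔN = 409.1 m, observed ΔE = 271.7 m.
Subtracting the expected shift leaves a residual of 409.1 − (375.6) = 33.5 m north and 271.7 − (296.8) = -25.1 m east.
Residual distance = √(33.5² + (-25.1)²) = 41.9 m.

42 m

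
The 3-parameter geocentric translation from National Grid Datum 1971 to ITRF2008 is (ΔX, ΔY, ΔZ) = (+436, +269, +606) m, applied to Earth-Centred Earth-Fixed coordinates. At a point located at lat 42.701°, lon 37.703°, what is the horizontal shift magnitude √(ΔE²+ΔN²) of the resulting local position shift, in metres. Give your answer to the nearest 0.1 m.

113.4 m

The local east axis at (φ, λ) is (−sin λ, cos λ, 0), so ΔE = −sin(37.703°)·436 + cos(37.703°)·269 = -53.81 m.
The local north axis is (−sin φ cos λ, −sin φ sin λ, cos φ), giving ΔN = -233.942 − 111.567 + 445.351 = 99.84 m.
Horizontal magnitude = √(ΔE² + ΔN²) = √((-53.81)² + 99.84²) = 113.42 m.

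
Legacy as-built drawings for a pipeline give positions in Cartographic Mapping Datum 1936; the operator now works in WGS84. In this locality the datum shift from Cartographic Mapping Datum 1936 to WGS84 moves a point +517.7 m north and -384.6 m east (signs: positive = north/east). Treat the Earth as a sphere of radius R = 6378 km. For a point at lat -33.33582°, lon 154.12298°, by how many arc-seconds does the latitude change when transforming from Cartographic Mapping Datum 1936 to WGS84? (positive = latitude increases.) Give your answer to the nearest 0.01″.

On a sphere of radius R, 1 rad of latitude = R, so Δφ = ΔN / R = 517.7 / 6378000 = 8.1170e-05 rad = 16.742″.

Δφ = 16.74″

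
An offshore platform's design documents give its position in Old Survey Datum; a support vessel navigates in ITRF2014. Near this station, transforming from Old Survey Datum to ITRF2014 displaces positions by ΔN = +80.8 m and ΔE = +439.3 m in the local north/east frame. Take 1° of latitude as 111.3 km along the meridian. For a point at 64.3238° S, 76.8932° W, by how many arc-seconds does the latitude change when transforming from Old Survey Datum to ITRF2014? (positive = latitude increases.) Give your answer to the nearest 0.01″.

1° of latitude = 111.3 km, so Δφ = 80.8 / 111300 = 0.0007260° = 2.613″.

Δφ = 2.61″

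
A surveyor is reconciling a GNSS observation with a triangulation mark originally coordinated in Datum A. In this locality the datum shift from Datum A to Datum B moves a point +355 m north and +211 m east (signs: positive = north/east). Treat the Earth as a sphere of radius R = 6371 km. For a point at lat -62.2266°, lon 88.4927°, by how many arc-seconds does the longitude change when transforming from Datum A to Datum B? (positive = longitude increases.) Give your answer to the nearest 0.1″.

Δλ = 14.7″

At latitude -62.2266°, cos φ = 0.465976.
One radian of longitude at latitude φ spans R cos φ, so Δλ = ΔE / (R cos φ) = 211.0 / (6371000 × 0.465976) = 7.1074e-05 rad = 14.660″.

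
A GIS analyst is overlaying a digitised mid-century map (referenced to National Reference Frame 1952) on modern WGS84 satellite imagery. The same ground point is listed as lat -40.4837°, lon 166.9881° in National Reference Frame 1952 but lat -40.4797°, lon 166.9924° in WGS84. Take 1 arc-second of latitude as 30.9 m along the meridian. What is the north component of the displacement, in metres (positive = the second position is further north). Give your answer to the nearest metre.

Δφ = -40.4797° − -40.4837° = +0.0040°; Δλ = 166.9924° − 166.9881° = +0.0043°.
1° of latitude = 3600 × 30.90 = 111240 m.
ΔN = Δφ × 111240 = 445.0 m; ΔE = Δλ × 111240 × cos(-40.4837°) = +0.0043 × 111240 × 0.760591 = 363.8 m.

ΔN = 445 m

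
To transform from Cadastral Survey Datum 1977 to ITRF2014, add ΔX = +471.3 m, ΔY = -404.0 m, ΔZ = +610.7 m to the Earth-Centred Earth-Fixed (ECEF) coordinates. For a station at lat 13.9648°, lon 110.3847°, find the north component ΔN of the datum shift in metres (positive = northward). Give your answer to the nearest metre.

ΔN = 724 m

At φ = 13.9648°, λ = 110.3847°: sin φ = 0.241326, cos φ = 0.970444, sin λ = 0.937375, cos λ = -0.348322.
ΔN = −sin φ cos λ·ΔX − sin φ sin λ·ΔY + cos φ·ΔZ = −(0.241326)(-0.348322)(471.3) − (0.241326)(0.937375)(-404.0) + (0.970444)(610.7) = 723.66 m.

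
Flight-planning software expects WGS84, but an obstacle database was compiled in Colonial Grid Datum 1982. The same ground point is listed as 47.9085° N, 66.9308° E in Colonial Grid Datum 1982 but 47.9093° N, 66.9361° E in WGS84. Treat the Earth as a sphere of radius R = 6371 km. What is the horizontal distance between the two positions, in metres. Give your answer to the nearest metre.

Δφ = 47.9093° − 47.9085° = +0.0008°; Δλ = 66.9361° − 66.9308° = +0.0053°.
1° along a meridian = πR/180 = 111195 m.
ΔN = Δφ × 111195 = 89.0 m; ΔE = Δλ × 111195 × cos(47.9085°) = +0.0053 × 111195 × 0.670317 = 395.0 m.
Distance = √(ΔE² + ΔN²) = √(395.0² + 89.0²) = 404.9 m.

405 m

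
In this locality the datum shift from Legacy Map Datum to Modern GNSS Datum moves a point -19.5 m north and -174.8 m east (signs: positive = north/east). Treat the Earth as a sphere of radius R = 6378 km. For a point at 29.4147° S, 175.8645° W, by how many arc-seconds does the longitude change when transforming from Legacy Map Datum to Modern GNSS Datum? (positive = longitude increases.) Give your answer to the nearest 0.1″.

Δλ = -6.5″

At latitude -29.4147°, cos φ = 0.871088.
One radian of longitude at latitude φ spans R cos φ, so Δλ = ΔE / (R cos φ) = -174.8 / (6378000 × 0.871088) = -3.1463e-05 rad = -6.490″.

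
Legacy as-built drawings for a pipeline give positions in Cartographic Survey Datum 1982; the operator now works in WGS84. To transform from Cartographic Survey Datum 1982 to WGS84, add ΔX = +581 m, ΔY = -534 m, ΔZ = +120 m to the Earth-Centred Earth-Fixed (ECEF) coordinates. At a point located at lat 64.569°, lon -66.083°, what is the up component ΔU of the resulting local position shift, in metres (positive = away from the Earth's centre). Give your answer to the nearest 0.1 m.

The local up (radial) axis is (cos φ cos λ, cos φ sin λ, sin φ), giving ΔU = 101.149 + 209.622 + 108.372 = 419.14 m.

ΔU = 419.1 m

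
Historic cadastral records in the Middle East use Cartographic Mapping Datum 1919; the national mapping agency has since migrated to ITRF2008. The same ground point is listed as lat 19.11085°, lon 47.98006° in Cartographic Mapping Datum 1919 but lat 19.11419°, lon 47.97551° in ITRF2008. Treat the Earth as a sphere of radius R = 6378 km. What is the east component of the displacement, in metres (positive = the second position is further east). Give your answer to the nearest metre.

ΔE = -479 m

Δφ = 19.11419° − 19.11085° = +0.00334°; Δλ = 47.97551° − 47.98006° = -0.00455°.
1° along a meridian = πR/180 = 111317 m.
ΔN = Δφ × 111317 = 371.8 m; ΔE = Δλ × 111317 × cos(19.11085°) = -0.00455 × 111317 × 0.944887 = -478.6 m.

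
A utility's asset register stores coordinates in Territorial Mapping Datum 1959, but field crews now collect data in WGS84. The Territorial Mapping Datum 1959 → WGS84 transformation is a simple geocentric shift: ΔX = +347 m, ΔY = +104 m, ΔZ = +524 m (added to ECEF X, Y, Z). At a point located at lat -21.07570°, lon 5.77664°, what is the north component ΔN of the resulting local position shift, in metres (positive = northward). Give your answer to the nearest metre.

At φ = -21.07570°, λ = 5.77664°: sin φ = -0.359601, cos φ = 0.933106, sin λ = 0.100651, cos λ = 0.994922.
ΔN = −sin φ cos λ·ΔX − sin φ sin λ·ΔY + cos φ·ΔZ = −(-0.359601)(0.994922)(347) − (-0.359601)(0.100651)(104) + (0.933106)(524) = 616.86 m.

ΔN = 617 m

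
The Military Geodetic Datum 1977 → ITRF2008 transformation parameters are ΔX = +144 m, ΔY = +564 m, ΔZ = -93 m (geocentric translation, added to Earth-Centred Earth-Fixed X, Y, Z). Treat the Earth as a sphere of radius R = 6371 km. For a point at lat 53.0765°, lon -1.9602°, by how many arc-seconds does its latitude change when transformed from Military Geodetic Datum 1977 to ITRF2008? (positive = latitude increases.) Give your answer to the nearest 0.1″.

Δφ = -5.0″

sin φ = 0.799438, cos φ = 0.600748, sin λ = -0.034205, cos λ = 0.999415.
North component: ΔN = −sin φ cos λ·ΔX − sin φ sin λ·ΔY + cos φ·ΔZ = −(0.799438)(0.999415)(144) − (0.799438)(-0.034205)(564) + (0.600748)(-93) = -155.50 m.
1° of latitude spans πR/180 = 111195 m, so Δφ = -155.50 / 111195 × 3600 = -5.034″.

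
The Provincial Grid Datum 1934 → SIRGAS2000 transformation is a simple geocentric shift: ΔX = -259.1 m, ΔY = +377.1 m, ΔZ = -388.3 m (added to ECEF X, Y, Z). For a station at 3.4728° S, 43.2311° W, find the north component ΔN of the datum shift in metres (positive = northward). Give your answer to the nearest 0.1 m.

ΔN = -414.7 m

The local north axis is (−sin φ cos λ, −sin φ sin λ, cos φ), giving ΔN = -11.435 − 15.646 − 387.587 = -414.67 m.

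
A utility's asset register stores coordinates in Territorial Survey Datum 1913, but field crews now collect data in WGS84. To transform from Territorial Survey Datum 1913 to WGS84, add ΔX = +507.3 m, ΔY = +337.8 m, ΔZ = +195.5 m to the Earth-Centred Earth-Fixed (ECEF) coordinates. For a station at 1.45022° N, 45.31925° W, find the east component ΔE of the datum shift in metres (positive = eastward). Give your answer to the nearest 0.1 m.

At φ = 1.45022°, λ = -45.31925°: sin φ = 0.025308, cos φ = 0.999680, sin λ = -0.711036, cos λ = 0.703156.
ΔE = −sin λ·ΔX + cos λ·ΔY = −(-0.711036)·(507.3) + (0.703156)·(337.8) = 598.23 m.

ΔE = 598.2 m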